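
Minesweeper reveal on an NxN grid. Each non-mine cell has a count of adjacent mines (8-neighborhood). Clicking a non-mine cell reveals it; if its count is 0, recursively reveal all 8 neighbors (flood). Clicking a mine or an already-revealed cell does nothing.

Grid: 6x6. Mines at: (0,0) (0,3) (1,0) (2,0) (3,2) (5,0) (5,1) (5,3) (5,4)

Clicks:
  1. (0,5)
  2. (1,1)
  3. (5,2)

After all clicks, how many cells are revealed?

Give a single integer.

Click 1 (0,5) count=0: revealed 14 new [(0,4) (0,5) (1,3) (1,4) (1,5) (2,3) (2,4) (2,5) (3,3) (3,4) (3,5) (4,3) (4,4) (4,5)] -> total=14
Click 2 (1,1) count=3: revealed 1 new [(1,1)] -> total=15
Click 3 (5,2) count=2: revealed 1 new [(5,2)] -> total=16

Answer: 16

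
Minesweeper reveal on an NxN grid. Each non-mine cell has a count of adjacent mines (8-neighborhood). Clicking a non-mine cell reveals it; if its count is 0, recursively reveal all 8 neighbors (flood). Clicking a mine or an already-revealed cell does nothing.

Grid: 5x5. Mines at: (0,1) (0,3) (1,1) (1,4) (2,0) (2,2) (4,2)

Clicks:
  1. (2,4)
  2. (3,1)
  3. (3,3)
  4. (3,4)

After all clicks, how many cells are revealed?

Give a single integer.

Click 1 (2,4) count=1: revealed 1 new [(2,4)] -> total=1
Click 2 (3,1) count=3: revealed 1 new [(3,1)] -> total=2
Click 3 (3,3) count=2: revealed 1 new [(3,3)] -> total=3
Click 4 (3,4) count=0: revealed 4 new [(2,3) (3,4) (4,3) (4,4)] -> total=7

Answer: 7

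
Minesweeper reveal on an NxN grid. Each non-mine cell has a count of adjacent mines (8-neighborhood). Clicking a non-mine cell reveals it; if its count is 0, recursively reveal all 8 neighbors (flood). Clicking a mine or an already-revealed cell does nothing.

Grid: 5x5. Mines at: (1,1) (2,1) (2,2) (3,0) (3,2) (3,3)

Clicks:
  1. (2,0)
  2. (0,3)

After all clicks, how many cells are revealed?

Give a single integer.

Click 1 (2,0) count=3: revealed 1 new [(2,0)] -> total=1
Click 2 (0,3) count=0: revealed 8 new [(0,2) (0,3) (0,4) (1,2) (1,3) (1,4) (2,3) (2,4)] -> total=9

Answer: 9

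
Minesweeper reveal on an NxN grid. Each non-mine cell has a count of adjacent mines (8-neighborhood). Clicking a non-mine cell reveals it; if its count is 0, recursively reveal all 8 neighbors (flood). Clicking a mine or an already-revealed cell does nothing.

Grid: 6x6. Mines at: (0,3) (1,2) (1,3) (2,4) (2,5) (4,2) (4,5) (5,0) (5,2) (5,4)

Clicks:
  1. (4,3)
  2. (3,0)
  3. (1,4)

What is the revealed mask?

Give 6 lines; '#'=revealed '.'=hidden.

Click 1 (4,3) count=3: revealed 1 new [(4,3)] -> total=1
Click 2 (3,0) count=0: revealed 10 new [(0,0) (0,1) (1,0) (1,1) (2,0) (2,1) (3,0) (3,1) (4,0) (4,1)] -> total=11
Click 3 (1,4) count=4: revealed 1 new [(1,4)] -> total=12

Answer: ##....
##..#.
##....
##....
##.#..
......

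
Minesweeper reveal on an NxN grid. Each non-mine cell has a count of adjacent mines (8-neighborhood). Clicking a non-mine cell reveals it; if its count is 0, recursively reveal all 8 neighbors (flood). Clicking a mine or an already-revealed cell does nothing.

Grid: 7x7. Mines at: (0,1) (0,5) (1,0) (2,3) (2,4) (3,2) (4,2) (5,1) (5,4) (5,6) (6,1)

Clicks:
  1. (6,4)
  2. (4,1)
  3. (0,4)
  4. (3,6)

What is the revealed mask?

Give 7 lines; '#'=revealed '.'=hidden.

Answer: ....#..
.....##
.....##
.....##
.#...##
.......
....#..

Derivation:
Click 1 (6,4) count=1: revealed 1 new [(6,4)] -> total=1
Click 2 (4,1) count=3: revealed 1 new [(4,1)] -> total=2
Click 3 (0,4) count=1: revealed 1 new [(0,4)] -> total=3
Click 4 (3,6) count=0: revealed 8 new [(1,5) (1,6) (2,5) (2,6) (3,5) (3,6) (4,5) (4,6)] -> total=11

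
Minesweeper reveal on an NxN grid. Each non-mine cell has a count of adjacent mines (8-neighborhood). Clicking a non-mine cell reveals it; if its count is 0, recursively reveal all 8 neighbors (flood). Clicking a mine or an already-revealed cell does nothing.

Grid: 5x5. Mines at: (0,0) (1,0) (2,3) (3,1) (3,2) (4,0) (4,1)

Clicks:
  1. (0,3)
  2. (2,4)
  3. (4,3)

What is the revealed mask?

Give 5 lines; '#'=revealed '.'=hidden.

Click 1 (0,3) count=0: revealed 8 new [(0,1) (0,2) (0,3) (0,4) (1,1) (1,2) (1,3) (1,4)] -> total=8
Click 2 (2,4) count=1: revealed 1 new [(2,4)] -> total=9
Click 3 (4,3) count=1: revealed 1 new [(4,3)] -> total=10

Answer: .####
.####
....#
.....
...#.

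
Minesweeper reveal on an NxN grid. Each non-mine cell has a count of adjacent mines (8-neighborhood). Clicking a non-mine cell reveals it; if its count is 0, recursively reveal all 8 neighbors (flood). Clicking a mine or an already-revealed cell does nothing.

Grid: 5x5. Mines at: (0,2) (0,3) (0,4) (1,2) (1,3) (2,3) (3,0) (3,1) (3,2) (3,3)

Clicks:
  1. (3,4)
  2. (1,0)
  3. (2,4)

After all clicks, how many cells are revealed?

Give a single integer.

Answer: 8

Derivation:
Click 1 (3,4) count=2: revealed 1 new [(3,4)] -> total=1
Click 2 (1,0) count=0: revealed 6 new [(0,0) (0,1) (1,0) (1,1) (2,0) (2,1)] -> total=7
Click 3 (2,4) count=3: revealed 1 new [(2,4)] -> total=8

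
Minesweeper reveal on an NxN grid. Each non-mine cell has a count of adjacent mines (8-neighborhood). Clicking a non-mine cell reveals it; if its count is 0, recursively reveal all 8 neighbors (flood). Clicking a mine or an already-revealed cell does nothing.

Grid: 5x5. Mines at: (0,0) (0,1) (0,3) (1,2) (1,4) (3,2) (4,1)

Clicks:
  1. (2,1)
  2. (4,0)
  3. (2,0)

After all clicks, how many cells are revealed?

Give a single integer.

Click 1 (2,1) count=2: revealed 1 new [(2,1)] -> total=1
Click 2 (4,0) count=1: revealed 1 new [(4,0)] -> total=2
Click 3 (2,0) count=0: revealed 5 new [(1,0) (1,1) (2,0) (3,0) (3,1)] -> total=7

Answer: 7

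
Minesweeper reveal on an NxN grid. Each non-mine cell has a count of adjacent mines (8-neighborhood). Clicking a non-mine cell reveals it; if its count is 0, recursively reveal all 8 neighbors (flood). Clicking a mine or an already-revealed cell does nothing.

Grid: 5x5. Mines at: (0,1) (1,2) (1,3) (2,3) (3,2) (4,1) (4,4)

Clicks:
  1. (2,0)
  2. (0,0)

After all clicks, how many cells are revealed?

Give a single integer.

Answer: 7

Derivation:
Click 1 (2,0) count=0: revealed 6 new [(1,0) (1,1) (2,0) (2,1) (3,0) (3,1)] -> total=6
Click 2 (0,0) count=1: revealed 1 new [(0,0)] -> total=7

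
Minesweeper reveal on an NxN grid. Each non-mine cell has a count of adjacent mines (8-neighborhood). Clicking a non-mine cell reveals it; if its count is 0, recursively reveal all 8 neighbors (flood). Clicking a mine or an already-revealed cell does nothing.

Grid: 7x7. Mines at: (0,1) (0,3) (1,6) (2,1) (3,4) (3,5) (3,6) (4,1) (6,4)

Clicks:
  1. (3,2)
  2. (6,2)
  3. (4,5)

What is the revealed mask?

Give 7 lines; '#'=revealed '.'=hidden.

Click 1 (3,2) count=2: revealed 1 new [(3,2)] -> total=1
Click 2 (6,2) count=0: revealed 8 new [(5,0) (5,1) (5,2) (5,3) (6,0) (6,1) (6,2) (6,3)] -> total=9
Click 3 (4,5) count=3: revealed 1 new [(4,5)] -> total=10

Answer: .......
.......
.......
..#....
.....#.
####...
####...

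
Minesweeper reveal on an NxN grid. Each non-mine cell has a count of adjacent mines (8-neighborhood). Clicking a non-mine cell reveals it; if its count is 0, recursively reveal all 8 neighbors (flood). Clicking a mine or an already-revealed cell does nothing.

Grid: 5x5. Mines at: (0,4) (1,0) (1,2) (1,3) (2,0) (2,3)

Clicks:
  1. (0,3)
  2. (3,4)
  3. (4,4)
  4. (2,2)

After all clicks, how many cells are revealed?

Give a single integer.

Click 1 (0,3) count=3: revealed 1 new [(0,3)] -> total=1
Click 2 (3,4) count=1: revealed 1 new [(3,4)] -> total=2
Click 3 (4,4) count=0: revealed 9 new [(3,0) (3,1) (3,2) (3,3) (4,0) (4,1) (4,2) (4,3) (4,4)] -> total=11
Click 4 (2,2) count=3: revealed 1 new [(2,2)] -> total=12

Answer: 12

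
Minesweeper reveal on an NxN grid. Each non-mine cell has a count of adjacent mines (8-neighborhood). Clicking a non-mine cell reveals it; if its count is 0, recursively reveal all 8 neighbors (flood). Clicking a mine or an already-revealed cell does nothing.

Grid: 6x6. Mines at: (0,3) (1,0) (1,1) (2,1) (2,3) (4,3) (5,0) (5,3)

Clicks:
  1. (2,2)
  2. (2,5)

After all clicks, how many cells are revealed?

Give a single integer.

Click 1 (2,2) count=3: revealed 1 new [(2,2)] -> total=1
Click 2 (2,5) count=0: revealed 12 new [(0,4) (0,5) (1,4) (1,5) (2,4) (2,5) (3,4) (3,5) (4,4) (4,5) (5,4) (5,5)] -> total=13

Answer: 13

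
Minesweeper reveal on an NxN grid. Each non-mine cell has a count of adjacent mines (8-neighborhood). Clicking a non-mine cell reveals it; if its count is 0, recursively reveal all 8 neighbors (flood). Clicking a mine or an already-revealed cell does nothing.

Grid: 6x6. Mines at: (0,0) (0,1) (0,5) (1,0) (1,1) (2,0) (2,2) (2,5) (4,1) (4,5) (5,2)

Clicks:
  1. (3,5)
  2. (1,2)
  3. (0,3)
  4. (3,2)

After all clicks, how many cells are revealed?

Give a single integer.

Click 1 (3,5) count=2: revealed 1 new [(3,5)] -> total=1
Click 2 (1,2) count=3: revealed 1 new [(1,2)] -> total=2
Click 3 (0,3) count=0: revealed 5 new [(0,2) (0,3) (0,4) (1,3) (1,4)] -> total=7
Click 4 (3,2) count=2: revealed 1 new [(3,2)] -> total=8

Answer: 8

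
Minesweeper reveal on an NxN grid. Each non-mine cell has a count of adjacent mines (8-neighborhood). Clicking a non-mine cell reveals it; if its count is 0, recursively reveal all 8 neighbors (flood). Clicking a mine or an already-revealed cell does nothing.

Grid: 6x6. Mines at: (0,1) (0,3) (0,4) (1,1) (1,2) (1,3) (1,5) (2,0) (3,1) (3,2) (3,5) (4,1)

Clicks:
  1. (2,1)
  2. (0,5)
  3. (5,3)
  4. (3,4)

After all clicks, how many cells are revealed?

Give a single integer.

Click 1 (2,1) count=5: revealed 1 new [(2,1)] -> total=1
Click 2 (0,5) count=2: revealed 1 new [(0,5)] -> total=2
Click 3 (5,3) count=0: revealed 8 new [(4,2) (4,3) (4,4) (4,5) (5,2) (5,3) (5,4) (5,5)] -> total=10
Click 4 (3,4) count=1: revealed 1 new [(3,4)] -> total=11

Answer: 11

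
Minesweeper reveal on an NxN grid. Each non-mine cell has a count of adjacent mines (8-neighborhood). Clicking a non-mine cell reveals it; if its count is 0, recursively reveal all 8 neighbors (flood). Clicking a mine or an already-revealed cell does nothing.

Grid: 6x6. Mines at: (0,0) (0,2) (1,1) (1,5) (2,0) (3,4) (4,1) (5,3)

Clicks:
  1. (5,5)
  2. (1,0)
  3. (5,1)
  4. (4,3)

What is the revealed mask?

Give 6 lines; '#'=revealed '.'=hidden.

Answer: ......
#.....
......
......
...###
.#..##

Derivation:
Click 1 (5,5) count=0: revealed 4 new [(4,4) (4,5) (5,4) (5,5)] -> total=4
Click 2 (1,0) count=3: revealed 1 new [(1,0)] -> total=5
Click 3 (5,1) count=1: revealed 1 new [(5,1)] -> total=6
Click 4 (4,3) count=2: revealed 1 new [(4,3)] -> total=7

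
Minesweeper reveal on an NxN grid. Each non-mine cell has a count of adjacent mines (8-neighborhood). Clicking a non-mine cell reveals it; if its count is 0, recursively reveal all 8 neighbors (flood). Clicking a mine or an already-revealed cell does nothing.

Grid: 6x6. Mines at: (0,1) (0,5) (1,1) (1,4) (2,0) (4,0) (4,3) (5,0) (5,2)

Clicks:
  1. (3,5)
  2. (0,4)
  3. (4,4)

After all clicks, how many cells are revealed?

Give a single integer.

Click 1 (3,5) count=0: revealed 8 new [(2,4) (2,5) (3,4) (3,5) (4,4) (4,5) (5,4) (5,5)] -> total=8
Click 2 (0,4) count=2: revealed 1 new [(0,4)] -> total=9
Click 3 (4,4) count=1: revealed 0 new [(none)] -> total=9

Answer: 9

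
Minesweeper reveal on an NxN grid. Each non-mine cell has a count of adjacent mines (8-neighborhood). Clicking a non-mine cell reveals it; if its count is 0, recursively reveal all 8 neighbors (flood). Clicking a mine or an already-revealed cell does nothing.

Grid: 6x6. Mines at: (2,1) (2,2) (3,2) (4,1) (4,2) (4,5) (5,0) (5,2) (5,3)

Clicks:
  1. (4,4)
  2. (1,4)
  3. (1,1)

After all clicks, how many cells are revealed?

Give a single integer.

Answer: 19

Derivation:
Click 1 (4,4) count=2: revealed 1 new [(4,4)] -> total=1
Click 2 (1,4) count=0: revealed 18 new [(0,0) (0,1) (0,2) (0,3) (0,4) (0,5) (1,0) (1,1) (1,2) (1,3) (1,4) (1,5) (2,3) (2,4) (2,5) (3,3) (3,4) (3,5)] -> total=19
Click 3 (1,1) count=2: revealed 0 new [(none)] -> total=19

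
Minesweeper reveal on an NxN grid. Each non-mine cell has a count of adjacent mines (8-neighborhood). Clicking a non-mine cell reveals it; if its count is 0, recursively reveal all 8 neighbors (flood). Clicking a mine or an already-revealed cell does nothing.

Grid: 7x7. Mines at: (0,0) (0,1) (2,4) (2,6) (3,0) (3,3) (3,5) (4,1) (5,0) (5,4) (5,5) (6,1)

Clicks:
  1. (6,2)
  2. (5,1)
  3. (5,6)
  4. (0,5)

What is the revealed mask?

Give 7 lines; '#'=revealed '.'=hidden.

Answer: ..#####
..#####
.......
.......
.......
.#....#
..#....

Derivation:
Click 1 (6,2) count=1: revealed 1 new [(6,2)] -> total=1
Click 2 (5,1) count=3: revealed 1 new [(5,1)] -> total=2
Click 3 (5,6) count=1: revealed 1 new [(5,6)] -> total=3
Click 4 (0,5) count=0: revealed 10 new [(0,2) (0,3) (0,4) (0,5) (0,6) (1,2) (1,3) (1,4) (1,5) (1,6)] -> total=13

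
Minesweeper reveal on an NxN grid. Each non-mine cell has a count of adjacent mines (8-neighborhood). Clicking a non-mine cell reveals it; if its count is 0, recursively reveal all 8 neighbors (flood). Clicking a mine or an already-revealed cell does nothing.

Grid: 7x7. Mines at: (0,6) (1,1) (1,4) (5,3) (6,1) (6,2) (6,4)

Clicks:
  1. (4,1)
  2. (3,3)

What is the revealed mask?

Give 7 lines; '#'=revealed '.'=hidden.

Click 1 (4,1) count=0: revealed 31 new [(1,5) (1,6) (2,0) (2,1) (2,2) (2,3) (2,4) (2,5) (2,6) (3,0) (3,1) (3,2) (3,3) (3,4) (3,5) (3,6) (4,0) (4,1) (4,2) (4,3) (4,4) (4,5) (4,6) (5,0) (5,1) (5,2) (5,4) (5,5) (5,6) (6,5) (6,6)] -> total=31
Click 2 (3,3) count=0: revealed 0 new [(none)] -> total=31

Answer: .......
.....##
#######
#######
#######
###.###
.....##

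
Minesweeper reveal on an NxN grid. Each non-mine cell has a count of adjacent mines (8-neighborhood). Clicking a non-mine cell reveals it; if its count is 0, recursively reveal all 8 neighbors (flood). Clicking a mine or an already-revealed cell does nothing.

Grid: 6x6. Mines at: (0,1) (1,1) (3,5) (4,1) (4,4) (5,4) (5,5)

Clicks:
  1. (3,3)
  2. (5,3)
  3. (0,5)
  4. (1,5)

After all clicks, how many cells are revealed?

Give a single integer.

Click 1 (3,3) count=1: revealed 1 new [(3,3)] -> total=1
Click 2 (5,3) count=2: revealed 1 new [(5,3)] -> total=2
Click 3 (0,5) count=0: revealed 14 new [(0,2) (0,3) (0,4) (0,5) (1,2) (1,3) (1,4) (1,5) (2,2) (2,3) (2,4) (2,5) (3,2) (3,4)] -> total=16
Click 4 (1,5) count=0: revealed 0 new [(none)] -> total=16

Answer: 16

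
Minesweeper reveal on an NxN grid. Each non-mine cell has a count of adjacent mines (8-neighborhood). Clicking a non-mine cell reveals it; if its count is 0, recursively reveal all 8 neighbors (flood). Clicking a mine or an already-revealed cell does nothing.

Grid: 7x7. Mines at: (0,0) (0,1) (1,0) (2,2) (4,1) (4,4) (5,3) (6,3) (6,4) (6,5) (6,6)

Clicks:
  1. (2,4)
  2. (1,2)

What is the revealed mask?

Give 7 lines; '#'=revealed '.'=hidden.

Click 1 (2,4) count=0: revealed 22 new [(0,2) (0,3) (0,4) (0,5) (0,6) (1,2) (1,3) (1,4) (1,5) (1,6) (2,3) (2,4) (2,5) (2,6) (3,3) (3,4) (3,5) (3,6) (4,5) (4,6) (5,5) (5,6)] -> total=22
Click 2 (1,2) count=2: revealed 0 new [(none)] -> total=22

Answer: ..#####
..#####
...####
...####
.....##
.....##
.......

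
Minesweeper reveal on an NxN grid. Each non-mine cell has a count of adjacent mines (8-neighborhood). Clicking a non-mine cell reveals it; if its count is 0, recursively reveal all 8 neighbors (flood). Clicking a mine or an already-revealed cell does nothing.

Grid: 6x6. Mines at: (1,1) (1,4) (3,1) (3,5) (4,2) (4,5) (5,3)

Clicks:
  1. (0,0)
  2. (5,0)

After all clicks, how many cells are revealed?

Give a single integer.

Answer: 5

Derivation:
Click 1 (0,0) count=1: revealed 1 new [(0,0)] -> total=1
Click 2 (5,0) count=0: revealed 4 new [(4,0) (4,1) (5,0) (5,1)] -> total=5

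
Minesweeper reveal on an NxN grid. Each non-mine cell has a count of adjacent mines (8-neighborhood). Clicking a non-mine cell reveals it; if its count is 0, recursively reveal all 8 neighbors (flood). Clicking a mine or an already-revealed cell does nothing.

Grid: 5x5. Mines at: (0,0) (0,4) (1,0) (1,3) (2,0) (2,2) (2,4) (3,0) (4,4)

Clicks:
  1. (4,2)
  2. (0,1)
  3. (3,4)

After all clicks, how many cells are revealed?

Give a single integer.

Answer: 8

Derivation:
Click 1 (4,2) count=0: revealed 6 new [(3,1) (3,2) (3,3) (4,1) (4,2) (4,3)] -> total=6
Click 2 (0,1) count=2: revealed 1 new [(0,1)] -> total=7
Click 3 (3,4) count=2: revealed 1 new [(3,4)] -> total=8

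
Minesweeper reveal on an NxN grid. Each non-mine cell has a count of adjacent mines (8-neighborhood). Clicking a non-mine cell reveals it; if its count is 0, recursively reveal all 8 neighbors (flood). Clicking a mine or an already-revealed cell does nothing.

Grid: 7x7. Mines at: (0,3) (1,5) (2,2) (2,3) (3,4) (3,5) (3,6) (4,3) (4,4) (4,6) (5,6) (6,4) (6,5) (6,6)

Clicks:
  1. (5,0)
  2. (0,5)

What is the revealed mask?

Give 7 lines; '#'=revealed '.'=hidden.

Click 1 (5,0) count=0: revealed 22 new [(0,0) (0,1) (0,2) (1,0) (1,1) (1,2) (2,0) (2,1) (3,0) (3,1) (3,2) (4,0) (4,1) (4,2) (5,0) (5,1) (5,2) (5,3) (6,0) (6,1) (6,2) (6,3)] -> total=22
Click 2 (0,5) count=1: revealed 1 new [(0,5)] -> total=23

Answer: ###..#.
###....
##.....
###....
###....
####...
####...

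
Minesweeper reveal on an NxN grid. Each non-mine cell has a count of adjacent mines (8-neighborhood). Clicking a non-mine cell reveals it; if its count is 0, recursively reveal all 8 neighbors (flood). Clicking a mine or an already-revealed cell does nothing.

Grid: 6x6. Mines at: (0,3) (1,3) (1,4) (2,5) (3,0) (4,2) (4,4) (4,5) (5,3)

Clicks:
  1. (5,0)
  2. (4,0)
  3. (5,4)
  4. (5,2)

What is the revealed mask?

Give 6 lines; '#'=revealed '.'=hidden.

Answer: ......
......
......
......
##....
###.#.

Derivation:
Click 1 (5,0) count=0: revealed 4 new [(4,0) (4,1) (5,0) (5,1)] -> total=4
Click 2 (4,0) count=1: revealed 0 new [(none)] -> total=4
Click 3 (5,4) count=3: revealed 1 new [(5,4)] -> total=5
Click 4 (5,2) count=2: revealed 1 new [(5,2)] -> total=6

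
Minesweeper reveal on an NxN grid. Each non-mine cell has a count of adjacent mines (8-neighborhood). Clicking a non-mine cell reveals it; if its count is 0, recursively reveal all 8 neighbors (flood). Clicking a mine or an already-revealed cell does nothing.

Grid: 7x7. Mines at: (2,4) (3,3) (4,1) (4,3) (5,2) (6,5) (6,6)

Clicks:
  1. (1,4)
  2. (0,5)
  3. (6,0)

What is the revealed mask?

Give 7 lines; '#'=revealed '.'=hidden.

Answer: #######
#######
####.##
###.###
....###
##..###
##.....

Derivation:
Click 1 (1,4) count=1: revealed 1 new [(1,4)] -> total=1
Click 2 (0,5) count=0: revealed 31 new [(0,0) (0,1) (0,2) (0,3) (0,4) (0,5) (0,6) (1,0) (1,1) (1,2) (1,3) (1,5) (1,6) (2,0) (2,1) (2,2) (2,3) (2,5) (2,6) (3,0) (3,1) (3,2) (3,4) (3,5) (3,6) (4,4) (4,5) (4,6) (5,4) (5,5) (5,6)] -> total=32
Click 3 (6,0) count=0: revealed 4 new [(5,0) (5,1) (6,0) (6,1)] -> total=36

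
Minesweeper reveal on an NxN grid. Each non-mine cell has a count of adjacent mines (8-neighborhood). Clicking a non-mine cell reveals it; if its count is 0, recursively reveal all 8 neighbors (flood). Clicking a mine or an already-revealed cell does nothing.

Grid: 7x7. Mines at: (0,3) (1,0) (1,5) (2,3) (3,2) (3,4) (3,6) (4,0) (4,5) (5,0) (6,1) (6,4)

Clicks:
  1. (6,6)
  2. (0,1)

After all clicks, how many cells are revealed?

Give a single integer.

Answer: 5

Derivation:
Click 1 (6,6) count=0: revealed 4 new [(5,5) (5,6) (6,5) (6,6)] -> total=4
Click 2 (0,1) count=1: revealed 1 new [(0,1)] -> total=5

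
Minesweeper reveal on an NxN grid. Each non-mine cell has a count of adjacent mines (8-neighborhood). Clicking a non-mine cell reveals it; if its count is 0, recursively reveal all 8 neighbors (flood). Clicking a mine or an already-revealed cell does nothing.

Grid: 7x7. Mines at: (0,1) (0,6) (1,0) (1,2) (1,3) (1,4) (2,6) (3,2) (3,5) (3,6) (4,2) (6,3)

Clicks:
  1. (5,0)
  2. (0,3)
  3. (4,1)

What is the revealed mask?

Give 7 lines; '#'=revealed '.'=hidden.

Click 1 (5,0) count=0: revealed 12 new [(2,0) (2,1) (3,0) (3,1) (4,0) (4,1) (5,0) (5,1) (5,2) (6,0) (6,1) (6,2)] -> total=12
Click 2 (0,3) count=3: revealed 1 new [(0,3)] -> total=13
Click 3 (4,1) count=2: revealed 0 new [(none)] -> total=13

Answer: ...#...
.......
##.....
##.....
##.....
###....
###....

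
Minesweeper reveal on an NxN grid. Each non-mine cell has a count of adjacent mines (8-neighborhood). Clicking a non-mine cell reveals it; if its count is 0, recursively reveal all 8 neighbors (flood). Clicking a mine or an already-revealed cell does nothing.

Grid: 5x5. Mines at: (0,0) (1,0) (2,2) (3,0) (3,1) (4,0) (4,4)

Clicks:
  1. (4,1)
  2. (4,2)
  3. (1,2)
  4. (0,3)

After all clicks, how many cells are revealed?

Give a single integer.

Click 1 (4,1) count=3: revealed 1 new [(4,1)] -> total=1
Click 2 (4,2) count=1: revealed 1 new [(4,2)] -> total=2
Click 3 (1,2) count=1: revealed 1 new [(1,2)] -> total=3
Click 4 (0,3) count=0: revealed 11 new [(0,1) (0,2) (0,3) (0,4) (1,1) (1,3) (1,4) (2,3) (2,4) (3,3) (3,4)] -> total=14

Answer: 14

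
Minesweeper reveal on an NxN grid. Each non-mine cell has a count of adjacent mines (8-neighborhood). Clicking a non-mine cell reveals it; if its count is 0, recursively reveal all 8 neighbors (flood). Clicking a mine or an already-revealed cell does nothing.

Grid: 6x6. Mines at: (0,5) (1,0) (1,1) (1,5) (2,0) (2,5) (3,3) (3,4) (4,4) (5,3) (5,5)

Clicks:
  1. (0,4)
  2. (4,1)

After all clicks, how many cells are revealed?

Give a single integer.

Click 1 (0,4) count=2: revealed 1 new [(0,4)] -> total=1
Click 2 (4,1) count=0: revealed 9 new [(3,0) (3,1) (3,2) (4,0) (4,1) (4,2) (5,0) (5,1) (5,2)] -> total=10

Answer: 10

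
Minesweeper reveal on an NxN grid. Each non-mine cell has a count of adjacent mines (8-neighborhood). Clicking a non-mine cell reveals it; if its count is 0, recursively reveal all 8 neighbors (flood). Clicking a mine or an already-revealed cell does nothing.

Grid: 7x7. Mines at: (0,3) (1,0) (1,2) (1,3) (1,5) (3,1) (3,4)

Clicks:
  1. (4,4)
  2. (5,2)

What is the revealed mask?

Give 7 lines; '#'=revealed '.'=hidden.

Click 1 (4,4) count=1: revealed 1 new [(4,4)] -> total=1
Click 2 (5,2) count=0: revealed 24 new [(2,5) (2,6) (3,5) (3,6) (4,0) (4,1) (4,2) (4,3) (4,5) (4,6) (5,0) (5,1) (5,2) (5,3) (5,4) (5,5) (5,6) (6,0) (6,1) (6,2) (6,3) (6,4) (6,5) (6,6)] -> total=25

Answer: .......
.......
.....##
.....##
#######
#######
#######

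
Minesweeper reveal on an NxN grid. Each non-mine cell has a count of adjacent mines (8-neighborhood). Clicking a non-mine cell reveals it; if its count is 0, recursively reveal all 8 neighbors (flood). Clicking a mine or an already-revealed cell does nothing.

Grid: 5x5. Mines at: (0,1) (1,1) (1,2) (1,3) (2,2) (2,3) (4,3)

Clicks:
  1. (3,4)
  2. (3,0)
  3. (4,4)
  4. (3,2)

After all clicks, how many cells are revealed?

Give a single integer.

Answer: 10

Derivation:
Click 1 (3,4) count=2: revealed 1 new [(3,4)] -> total=1
Click 2 (3,0) count=0: revealed 8 new [(2,0) (2,1) (3,0) (3,1) (3,2) (4,0) (4,1) (4,2)] -> total=9
Click 3 (4,4) count=1: revealed 1 new [(4,4)] -> total=10
Click 4 (3,2) count=3: revealed 0 new [(none)] -> total=10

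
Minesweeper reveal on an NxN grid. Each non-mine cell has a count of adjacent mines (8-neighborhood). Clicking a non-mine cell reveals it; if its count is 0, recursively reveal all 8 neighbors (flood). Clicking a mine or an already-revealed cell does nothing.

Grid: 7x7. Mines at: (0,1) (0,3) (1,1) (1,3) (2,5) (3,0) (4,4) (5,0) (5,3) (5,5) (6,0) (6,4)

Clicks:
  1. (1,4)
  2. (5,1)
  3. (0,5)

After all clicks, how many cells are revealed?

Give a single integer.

Click 1 (1,4) count=3: revealed 1 new [(1,4)] -> total=1
Click 2 (5,1) count=2: revealed 1 new [(5,1)] -> total=2
Click 3 (0,5) count=0: revealed 5 new [(0,4) (0,5) (0,6) (1,5) (1,6)] -> total=7

Answer: 7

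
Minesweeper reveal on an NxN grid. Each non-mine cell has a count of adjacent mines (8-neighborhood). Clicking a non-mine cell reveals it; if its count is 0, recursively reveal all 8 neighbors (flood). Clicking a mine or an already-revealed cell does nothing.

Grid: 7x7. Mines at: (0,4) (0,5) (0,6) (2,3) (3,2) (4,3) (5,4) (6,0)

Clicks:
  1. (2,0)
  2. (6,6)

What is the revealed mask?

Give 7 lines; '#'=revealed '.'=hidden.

Click 1 (2,0) count=0: revealed 17 new [(0,0) (0,1) (0,2) (0,3) (1,0) (1,1) (1,2) (1,3) (2,0) (2,1) (2,2) (3,0) (3,1) (4,0) (4,1) (5,0) (5,1)] -> total=17
Click 2 (6,6) count=0: revealed 16 new [(1,4) (1,5) (1,6) (2,4) (2,5) (2,6) (3,4) (3,5) (3,6) (4,4) (4,5) (4,6) (5,5) (5,6) (6,5) (6,6)] -> total=33

Answer: ####...
#######
###.###
##..###
##..###
##...##
.....##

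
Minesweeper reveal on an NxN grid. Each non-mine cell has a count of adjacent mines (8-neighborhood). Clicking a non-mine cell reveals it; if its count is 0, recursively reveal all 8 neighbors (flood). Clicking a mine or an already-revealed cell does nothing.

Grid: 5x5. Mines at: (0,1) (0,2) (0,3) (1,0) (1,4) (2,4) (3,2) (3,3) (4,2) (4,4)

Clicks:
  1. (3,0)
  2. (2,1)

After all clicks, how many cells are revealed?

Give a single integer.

Click 1 (3,0) count=0: revealed 6 new [(2,0) (2,1) (3,0) (3,1) (4,0) (4,1)] -> total=6
Click 2 (2,1) count=2: revealed 0 new [(none)] -> total=6

Answer: 6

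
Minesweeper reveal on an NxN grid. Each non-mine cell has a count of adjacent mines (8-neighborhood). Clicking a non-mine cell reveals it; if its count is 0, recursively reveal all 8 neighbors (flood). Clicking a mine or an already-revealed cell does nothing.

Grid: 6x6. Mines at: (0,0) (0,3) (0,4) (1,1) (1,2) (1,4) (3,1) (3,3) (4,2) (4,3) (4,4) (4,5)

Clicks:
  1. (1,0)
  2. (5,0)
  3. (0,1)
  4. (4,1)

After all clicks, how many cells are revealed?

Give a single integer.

Click 1 (1,0) count=2: revealed 1 new [(1,0)] -> total=1
Click 2 (5,0) count=0: revealed 4 new [(4,0) (4,1) (5,0) (5,1)] -> total=5
Click 3 (0,1) count=3: revealed 1 new [(0,1)] -> total=6
Click 4 (4,1) count=2: revealed 0 new [(none)] -> total=6

Answer: 6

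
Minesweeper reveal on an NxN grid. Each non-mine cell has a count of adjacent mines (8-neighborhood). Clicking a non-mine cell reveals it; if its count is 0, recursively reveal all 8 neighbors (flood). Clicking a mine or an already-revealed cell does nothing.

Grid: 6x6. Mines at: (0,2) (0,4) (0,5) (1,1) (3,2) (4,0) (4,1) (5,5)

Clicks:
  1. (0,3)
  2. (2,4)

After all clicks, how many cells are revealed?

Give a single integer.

Answer: 13

Derivation:
Click 1 (0,3) count=2: revealed 1 new [(0,3)] -> total=1
Click 2 (2,4) count=0: revealed 12 new [(1,3) (1,4) (1,5) (2,3) (2,4) (2,5) (3,3) (3,4) (3,5) (4,3) (4,4) (4,5)] -> total=13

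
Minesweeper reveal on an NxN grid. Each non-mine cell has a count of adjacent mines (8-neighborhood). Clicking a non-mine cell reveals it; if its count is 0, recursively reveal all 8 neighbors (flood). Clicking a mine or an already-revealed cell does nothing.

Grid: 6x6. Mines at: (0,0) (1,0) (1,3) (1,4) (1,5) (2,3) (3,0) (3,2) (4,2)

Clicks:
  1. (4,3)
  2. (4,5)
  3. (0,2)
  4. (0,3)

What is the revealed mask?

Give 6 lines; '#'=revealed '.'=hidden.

Click 1 (4,3) count=2: revealed 1 new [(4,3)] -> total=1
Click 2 (4,5) count=0: revealed 10 new [(2,4) (2,5) (3,3) (3,4) (3,5) (4,4) (4,5) (5,3) (5,4) (5,5)] -> total=11
Click 3 (0,2) count=1: revealed 1 new [(0,2)] -> total=12
Click 4 (0,3) count=2: revealed 1 new [(0,3)] -> total=13

Answer: ..##..
......
....##
...###
...###
...###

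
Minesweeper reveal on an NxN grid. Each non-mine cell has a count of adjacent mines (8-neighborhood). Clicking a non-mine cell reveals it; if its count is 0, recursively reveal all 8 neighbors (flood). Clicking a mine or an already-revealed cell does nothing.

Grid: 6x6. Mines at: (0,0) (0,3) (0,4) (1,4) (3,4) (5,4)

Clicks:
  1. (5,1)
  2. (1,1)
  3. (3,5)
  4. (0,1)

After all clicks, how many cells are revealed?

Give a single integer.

Click 1 (5,1) count=0: revealed 20 new [(1,0) (1,1) (1,2) (1,3) (2,0) (2,1) (2,2) (2,3) (3,0) (3,1) (3,2) (3,3) (4,0) (4,1) (4,2) (4,3) (5,0) (5,1) (5,2) (5,3)] -> total=20
Click 2 (1,1) count=1: revealed 0 new [(none)] -> total=20
Click 3 (3,5) count=1: revealed 1 new [(3,5)] -> total=21
Click 4 (0,1) count=1: revealed 1 new [(0,1)] -> total=22

Answer: 22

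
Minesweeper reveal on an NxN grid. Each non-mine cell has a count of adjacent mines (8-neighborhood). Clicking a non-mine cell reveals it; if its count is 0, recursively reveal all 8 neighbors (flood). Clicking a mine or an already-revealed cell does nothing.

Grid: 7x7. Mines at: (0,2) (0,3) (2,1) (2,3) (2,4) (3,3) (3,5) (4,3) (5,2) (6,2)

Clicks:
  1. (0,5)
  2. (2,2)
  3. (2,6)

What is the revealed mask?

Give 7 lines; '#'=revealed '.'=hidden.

Answer: ....###
....###
..#..##
.......
.......
.......
.......

Derivation:
Click 1 (0,5) count=0: revealed 8 new [(0,4) (0,5) (0,6) (1,4) (1,5) (1,6) (2,5) (2,6)] -> total=8
Click 2 (2,2) count=3: revealed 1 new [(2,2)] -> total=9
Click 3 (2,6) count=1: revealed 0 new [(none)] -> total=9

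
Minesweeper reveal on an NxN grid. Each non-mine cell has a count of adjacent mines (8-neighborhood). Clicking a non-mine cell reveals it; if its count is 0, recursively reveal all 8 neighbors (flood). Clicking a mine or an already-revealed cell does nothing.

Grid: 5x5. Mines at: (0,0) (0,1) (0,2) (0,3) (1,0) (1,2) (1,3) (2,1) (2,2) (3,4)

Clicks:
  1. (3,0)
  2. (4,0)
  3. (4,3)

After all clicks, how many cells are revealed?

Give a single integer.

Click 1 (3,0) count=1: revealed 1 new [(3,0)] -> total=1
Click 2 (4,0) count=0: revealed 7 new [(3,1) (3,2) (3,3) (4,0) (4,1) (4,2) (4,3)] -> total=8
Click 3 (4,3) count=1: revealed 0 new [(none)] -> total=8

Answer: 8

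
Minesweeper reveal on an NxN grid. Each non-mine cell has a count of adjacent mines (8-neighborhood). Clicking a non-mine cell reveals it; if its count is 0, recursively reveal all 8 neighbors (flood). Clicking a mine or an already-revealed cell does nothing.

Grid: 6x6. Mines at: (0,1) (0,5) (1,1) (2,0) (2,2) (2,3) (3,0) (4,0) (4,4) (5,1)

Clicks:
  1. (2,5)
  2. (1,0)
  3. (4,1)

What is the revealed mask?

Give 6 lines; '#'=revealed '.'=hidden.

Click 1 (2,5) count=0: revealed 6 new [(1,4) (1,5) (2,4) (2,5) (3,4) (3,5)] -> total=6
Click 2 (1,0) count=3: revealed 1 new [(1,0)] -> total=7
Click 3 (4,1) count=3: revealed 1 new [(4,1)] -> total=8

Answer: ......
#...##
....##
....##
.#....
......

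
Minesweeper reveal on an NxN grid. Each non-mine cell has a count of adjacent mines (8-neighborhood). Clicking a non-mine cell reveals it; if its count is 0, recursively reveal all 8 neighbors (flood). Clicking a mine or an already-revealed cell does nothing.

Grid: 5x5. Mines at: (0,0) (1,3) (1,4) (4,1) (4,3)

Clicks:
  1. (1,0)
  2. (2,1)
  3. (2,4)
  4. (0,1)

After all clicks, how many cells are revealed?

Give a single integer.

Click 1 (1,0) count=1: revealed 1 new [(1,0)] -> total=1
Click 2 (2,1) count=0: revealed 8 new [(1,1) (1,2) (2,0) (2,1) (2,2) (3,0) (3,1) (3,2)] -> total=9
Click 3 (2,4) count=2: revealed 1 new [(2,4)] -> total=10
Click 4 (0,1) count=1: revealed 1 new [(0,1)] -> total=11

Answer: 11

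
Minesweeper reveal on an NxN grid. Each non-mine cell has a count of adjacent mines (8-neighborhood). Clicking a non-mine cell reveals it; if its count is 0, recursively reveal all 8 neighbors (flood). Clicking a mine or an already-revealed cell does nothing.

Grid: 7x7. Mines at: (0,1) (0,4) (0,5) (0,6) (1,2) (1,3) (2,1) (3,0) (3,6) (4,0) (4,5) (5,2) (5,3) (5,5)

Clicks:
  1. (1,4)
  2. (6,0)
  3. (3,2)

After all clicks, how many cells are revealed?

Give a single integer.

Click 1 (1,4) count=3: revealed 1 new [(1,4)] -> total=1
Click 2 (6,0) count=0: revealed 4 new [(5,0) (5,1) (6,0) (6,1)] -> total=5
Click 3 (3,2) count=1: revealed 1 new [(3,2)] -> total=6

Answer: 6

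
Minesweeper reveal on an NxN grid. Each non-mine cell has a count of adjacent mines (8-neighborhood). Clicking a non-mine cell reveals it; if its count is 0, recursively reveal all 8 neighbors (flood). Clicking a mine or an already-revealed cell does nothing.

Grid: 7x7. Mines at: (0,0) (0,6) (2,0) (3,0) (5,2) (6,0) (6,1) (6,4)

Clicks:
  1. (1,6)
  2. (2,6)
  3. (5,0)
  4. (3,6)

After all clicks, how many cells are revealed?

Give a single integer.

Answer: 36

Derivation:
Click 1 (1,6) count=1: revealed 1 new [(1,6)] -> total=1
Click 2 (2,6) count=0: revealed 34 new [(0,1) (0,2) (0,3) (0,4) (0,5) (1,1) (1,2) (1,3) (1,4) (1,5) (2,1) (2,2) (2,3) (2,4) (2,5) (2,6) (3,1) (3,2) (3,3) (3,4) (3,5) (3,6) (4,1) (4,2) (4,3) (4,4) (4,5) (4,6) (5,3) (5,4) (5,5) (5,6) (6,5) (6,6)] -> total=35
Click 3 (5,0) count=2: revealed 1 new [(5,0)] -> total=36
Click 4 (3,6) count=0: revealed 0 new [(none)] -> total=36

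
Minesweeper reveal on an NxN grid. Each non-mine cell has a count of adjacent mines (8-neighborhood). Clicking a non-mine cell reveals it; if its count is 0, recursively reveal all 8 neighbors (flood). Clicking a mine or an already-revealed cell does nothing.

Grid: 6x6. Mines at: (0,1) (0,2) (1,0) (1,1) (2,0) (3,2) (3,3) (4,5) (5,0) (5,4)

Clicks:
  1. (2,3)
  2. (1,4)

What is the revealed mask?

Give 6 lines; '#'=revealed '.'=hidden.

Answer: ...###
...###
...###
....##
......
......

Derivation:
Click 1 (2,3) count=2: revealed 1 new [(2,3)] -> total=1
Click 2 (1,4) count=0: revealed 10 new [(0,3) (0,4) (0,5) (1,3) (1,4) (1,5) (2,4) (2,5) (3,4) (3,5)] -> total=11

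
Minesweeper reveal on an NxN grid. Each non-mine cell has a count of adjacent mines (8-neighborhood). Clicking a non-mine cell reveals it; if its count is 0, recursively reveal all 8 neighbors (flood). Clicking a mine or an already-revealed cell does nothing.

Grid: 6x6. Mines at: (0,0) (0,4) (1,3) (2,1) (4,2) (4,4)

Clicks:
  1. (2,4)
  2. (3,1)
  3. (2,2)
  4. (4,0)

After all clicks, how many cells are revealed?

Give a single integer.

Answer: 8

Derivation:
Click 1 (2,4) count=1: revealed 1 new [(2,4)] -> total=1
Click 2 (3,1) count=2: revealed 1 new [(3,1)] -> total=2
Click 3 (2,2) count=2: revealed 1 new [(2,2)] -> total=3
Click 4 (4,0) count=0: revealed 5 new [(3,0) (4,0) (4,1) (5,0) (5,1)] -> total=8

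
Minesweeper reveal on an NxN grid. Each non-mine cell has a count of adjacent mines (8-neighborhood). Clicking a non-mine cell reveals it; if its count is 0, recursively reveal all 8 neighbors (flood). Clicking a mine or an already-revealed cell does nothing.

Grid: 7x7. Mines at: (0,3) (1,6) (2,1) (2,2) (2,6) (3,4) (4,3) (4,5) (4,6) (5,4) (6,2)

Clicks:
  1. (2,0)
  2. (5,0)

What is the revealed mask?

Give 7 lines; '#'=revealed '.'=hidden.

Click 1 (2,0) count=1: revealed 1 new [(2,0)] -> total=1
Click 2 (5,0) count=0: revealed 11 new [(3,0) (3,1) (3,2) (4,0) (4,1) (4,2) (5,0) (5,1) (5,2) (6,0) (6,1)] -> total=12

Answer: .......
.......
#......
###....
###....
###....
##.....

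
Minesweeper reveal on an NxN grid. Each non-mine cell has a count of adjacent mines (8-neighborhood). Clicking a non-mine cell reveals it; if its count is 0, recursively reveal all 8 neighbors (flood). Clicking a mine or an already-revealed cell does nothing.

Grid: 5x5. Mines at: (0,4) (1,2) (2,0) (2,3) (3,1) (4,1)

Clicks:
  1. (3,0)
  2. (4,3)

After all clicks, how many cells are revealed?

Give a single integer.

Answer: 7

Derivation:
Click 1 (3,0) count=3: revealed 1 new [(3,0)] -> total=1
Click 2 (4,3) count=0: revealed 6 new [(3,2) (3,3) (3,4) (4,2) (4,3) (4,4)] -> total=7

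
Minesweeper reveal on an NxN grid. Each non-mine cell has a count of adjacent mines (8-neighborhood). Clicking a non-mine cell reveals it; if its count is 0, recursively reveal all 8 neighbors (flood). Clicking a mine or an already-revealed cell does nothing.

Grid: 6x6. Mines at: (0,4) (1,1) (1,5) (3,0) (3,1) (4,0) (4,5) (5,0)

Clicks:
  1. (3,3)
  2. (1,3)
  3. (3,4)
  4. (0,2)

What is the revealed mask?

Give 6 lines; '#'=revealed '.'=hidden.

Answer: ..#...
..###.
..###.
..###.
.####.
.####.

Derivation:
Click 1 (3,3) count=0: revealed 17 new [(1,2) (1,3) (1,4) (2,2) (2,3) (2,4) (3,2) (3,3) (3,4) (4,1) (4,2) (4,3) (4,4) (5,1) (5,2) (5,3) (5,4)] -> total=17
Click 2 (1,3) count=1: revealed 0 new [(none)] -> total=17
Click 3 (3,4) count=1: revealed 0 new [(none)] -> total=17
Click 4 (0,2) count=1: revealed 1 new [(0,2)] -> total=18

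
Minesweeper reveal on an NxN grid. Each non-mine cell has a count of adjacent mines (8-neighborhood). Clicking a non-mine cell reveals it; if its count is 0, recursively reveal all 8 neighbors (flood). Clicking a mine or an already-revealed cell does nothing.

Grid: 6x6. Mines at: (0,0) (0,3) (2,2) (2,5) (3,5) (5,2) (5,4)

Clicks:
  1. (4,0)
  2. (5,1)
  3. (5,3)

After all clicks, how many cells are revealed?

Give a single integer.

Click 1 (4,0) count=0: revealed 10 new [(1,0) (1,1) (2,0) (2,1) (3,0) (3,1) (4,0) (4,1) (5,0) (5,1)] -> total=10
Click 2 (5,1) count=1: revealed 0 new [(none)] -> total=10
Click 3 (5,3) count=2: revealed 1 new [(5,3)] -> total=11

Answer: 11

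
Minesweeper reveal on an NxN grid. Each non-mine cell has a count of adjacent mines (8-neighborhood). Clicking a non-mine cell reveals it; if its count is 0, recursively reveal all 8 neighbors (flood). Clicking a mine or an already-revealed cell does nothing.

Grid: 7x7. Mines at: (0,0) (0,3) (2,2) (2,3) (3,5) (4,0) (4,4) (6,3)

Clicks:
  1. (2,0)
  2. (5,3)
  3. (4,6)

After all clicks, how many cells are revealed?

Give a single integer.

Answer: 8

Derivation:
Click 1 (2,0) count=0: revealed 6 new [(1,0) (1,1) (2,0) (2,1) (3,0) (3,1)] -> total=6
Click 2 (5,3) count=2: revealed 1 new [(5,3)] -> total=7
Click 3 (4,6) count=1: revealed 1 new [(4,6)] -> total=8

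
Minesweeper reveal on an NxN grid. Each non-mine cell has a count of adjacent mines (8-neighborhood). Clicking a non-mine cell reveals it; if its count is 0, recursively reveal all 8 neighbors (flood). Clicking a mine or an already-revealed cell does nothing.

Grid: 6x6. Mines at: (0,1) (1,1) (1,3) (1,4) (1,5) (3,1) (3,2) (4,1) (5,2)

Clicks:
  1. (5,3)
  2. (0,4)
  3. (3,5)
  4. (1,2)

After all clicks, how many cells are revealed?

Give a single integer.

Answer: 14

Derivation:
Click 1 (5,3) count=1: revealed 1 new [(5,3)] -> total=1
Click 2 (0,4) count=3: revealed 1 new [(0,4)] -> total=2
Click 3 (3,5) count=0: revealed 11 new [(2,3) (2,4) (2,5) (3,3) (3,4) (3,5) (4,3) (4,4) (4,5) (5,4) (5,5)] -> total=13
Click 4 (1,2) count=3: revealed 1 new [(1,2)] -> total=14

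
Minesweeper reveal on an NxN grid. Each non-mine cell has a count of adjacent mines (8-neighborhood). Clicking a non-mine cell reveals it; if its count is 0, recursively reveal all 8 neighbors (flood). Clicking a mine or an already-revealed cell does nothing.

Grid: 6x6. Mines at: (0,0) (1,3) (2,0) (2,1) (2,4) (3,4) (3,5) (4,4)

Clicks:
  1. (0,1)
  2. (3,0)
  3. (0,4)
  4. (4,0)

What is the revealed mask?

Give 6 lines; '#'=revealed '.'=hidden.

Click 1 (0,1) count=1: revealed 1 new [(0,1)] -> total=1
Click 2 (3,0) count=2: revealed 1 new [(3,0)] -> total=2
Click 3 (0,4) count=1: revealed 1 new [(0,4)] -> total=3
Click 4 (4,0) count=0: revealed 11 new [(3,1) (3,2) (3,3) (4,0) (4,1) (4,2) (4,3) (5,0) (5,1) (5,2) (5,3)] -> total=14

Answer: .#..#.
......
......
####..
####..
####..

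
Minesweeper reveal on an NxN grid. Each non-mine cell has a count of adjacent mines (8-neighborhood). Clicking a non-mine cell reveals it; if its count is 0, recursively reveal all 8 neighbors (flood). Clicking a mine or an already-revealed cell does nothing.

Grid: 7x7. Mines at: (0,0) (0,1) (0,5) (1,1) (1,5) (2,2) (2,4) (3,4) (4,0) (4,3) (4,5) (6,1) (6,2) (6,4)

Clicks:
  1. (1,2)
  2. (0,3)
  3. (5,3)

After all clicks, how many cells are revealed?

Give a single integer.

Answer: 7

Derivation:
Click 1 (1,2) count=3: revealed 1 new [(1,2)] -> total=1
Click 2 (0,3) count=0: revealed 5 new [(0,2) (0,3) (0,4) (1,3) (1,4)] -> total=6
Click 3 (5,3) count=3: revealed 1 new [(5,3)] -> total=7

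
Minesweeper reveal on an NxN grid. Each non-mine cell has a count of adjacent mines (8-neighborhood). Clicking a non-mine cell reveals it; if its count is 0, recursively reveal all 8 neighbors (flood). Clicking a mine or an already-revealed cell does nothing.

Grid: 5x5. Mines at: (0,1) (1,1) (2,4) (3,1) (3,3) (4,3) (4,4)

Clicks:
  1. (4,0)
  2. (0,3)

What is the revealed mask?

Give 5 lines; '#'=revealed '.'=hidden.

Click 1 (4,0) count=1: revealed 1 new [(4,0)] -> total=1
Click 2 (0,3) count=0: revealed 6 new [(0,2) (0,3) (0,4) (1,2) (1,3) (1,4)] -> total=7

Answer: ..###
..###
.....
.....
#....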